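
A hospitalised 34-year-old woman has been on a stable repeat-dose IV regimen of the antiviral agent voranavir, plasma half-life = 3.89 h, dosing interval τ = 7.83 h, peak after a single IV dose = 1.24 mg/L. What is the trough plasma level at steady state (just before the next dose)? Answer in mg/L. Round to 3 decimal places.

0.408 mg/L

k = ln2 / t½ = 0.693147 / 3.89 = 0.1782 h⁻¹
e^(−kτ) = e^(−0.1782 × 7.83) = 0.2478
Accumulation ratio R = 1 / (1 − e^(−kτ)) = 1 / (1 − 0.2478) = 1.329
Steady-state trough = C₀ × R × e^(−kτ) = 1.24 × 1.329 × 0.2478 = 0.4084 mg/L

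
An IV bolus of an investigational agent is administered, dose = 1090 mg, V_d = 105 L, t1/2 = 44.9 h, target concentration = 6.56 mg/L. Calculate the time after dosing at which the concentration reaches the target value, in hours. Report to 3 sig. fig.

C₀ = Dose / Vd = 1090 / 105 = 10.38 mg/L
k = ln2 / t½ = 0.693147 / 44.9 = 0.01544 h⁻¹
t = ln(C₀ / C) / k = ln(10.38 / 6.56) / 0.01544
  = ln(1.582) / 0.01544 = 0.4587 / 0.01544 = 29.71 h

29.7 h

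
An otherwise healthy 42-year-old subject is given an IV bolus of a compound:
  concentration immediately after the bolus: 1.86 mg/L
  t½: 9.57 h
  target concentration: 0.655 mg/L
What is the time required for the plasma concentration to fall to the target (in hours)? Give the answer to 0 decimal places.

14 h

k = ln2 / t½ = 0.693147 / 9.57 = 0.07243 h⁻¹
t = ln(C₀ / C) / k = ln(1.860 / 0.655) / 0.07243
  = ln(2.840) / 0.07243 = 1.044 / 0.07243 = 14.41 h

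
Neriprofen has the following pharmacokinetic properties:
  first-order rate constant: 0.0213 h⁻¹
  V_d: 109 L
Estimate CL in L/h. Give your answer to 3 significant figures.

2.32 L/h

CL = k × Vd = 0.0213 × 109 = 2.322 L/h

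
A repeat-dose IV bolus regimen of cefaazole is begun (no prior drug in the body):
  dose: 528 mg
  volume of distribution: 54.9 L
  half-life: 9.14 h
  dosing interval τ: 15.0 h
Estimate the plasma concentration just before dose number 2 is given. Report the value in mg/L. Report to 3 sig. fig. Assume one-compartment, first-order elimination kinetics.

C₀ per dose = Dose / Vd = 528 / 54.9 = 9.617 mg/L
k = ln2 / t½ = 0.693147 / 9.14 = 0.07584 h⁻¹
Fraction remaining after one interval: r = e^(−kτ) = e^(−0.07584 × 15.0) = 0.3206
Before dose 2, 1 dose has been given (aged 1τ).
C_trough = C₀ × r = 9.617 × 0.3206 = 3.083 mg/L

3.08 mg/L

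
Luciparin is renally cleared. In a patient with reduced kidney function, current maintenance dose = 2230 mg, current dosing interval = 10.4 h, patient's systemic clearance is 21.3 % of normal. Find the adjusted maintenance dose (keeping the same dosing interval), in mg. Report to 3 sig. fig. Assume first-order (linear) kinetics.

To keep the same average steady-state level, dosing rate must scale with clearance.
CL ratio = 21.3 / 100 = 0.2130
New dose (same interval) = 2230 × 0.2130 = 475.0 mg

475 mg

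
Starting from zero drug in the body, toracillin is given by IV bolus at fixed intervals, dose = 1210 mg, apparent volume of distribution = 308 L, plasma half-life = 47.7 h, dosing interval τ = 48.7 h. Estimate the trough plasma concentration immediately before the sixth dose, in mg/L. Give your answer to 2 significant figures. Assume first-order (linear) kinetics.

3.7 mg/L

C₀ per dose = Dose / Vd = 1210 / 308 = 3.929 mg/L
k = ln2 / t½ = 0.693147 / 47.7 = 0.01453 h⁻¹
Fraction remaining after one interval: r = e^(−kτ) = e^(−0.01453 × 48.7) = 0.4928
Before dose 6, 5 doses have been given (aged 1τ, 2τ, 3τ, 4τ, 5τ).
C_trough = C₀ × (r + r² + … + r^5) = C₀ × r(1−r^5)/(1−r)
        = 3.929 × 0.4928 × (1 − 0.02906) / (1 − 0.4928) = 3.707 mg/L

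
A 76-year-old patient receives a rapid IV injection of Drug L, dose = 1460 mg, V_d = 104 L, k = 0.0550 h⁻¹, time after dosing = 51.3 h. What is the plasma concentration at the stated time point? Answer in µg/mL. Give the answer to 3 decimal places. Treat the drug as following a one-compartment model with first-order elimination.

C₀ = Dose / Vd = 1460 / 104 = 14.04 mg/L
C = C₀ · e^(−k·t) = 14.04 × e^(−0.05500 × 51.3)
  = 14.04 × 0.05952 = 0.8357 mg/L
(0.8357 mg/L = 0.8357 µg/mL)

0.836 µg/mL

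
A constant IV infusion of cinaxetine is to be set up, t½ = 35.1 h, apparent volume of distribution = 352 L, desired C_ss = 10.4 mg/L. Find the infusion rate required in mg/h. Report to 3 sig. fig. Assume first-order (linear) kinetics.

k = ln2 / t½ = 0.693147 / 35.1 = 0.01975 h⁻¹
CL = k × Vd = 0.01975 × 352 = 6.952 L/h
At steady state, infusion rate R₀ = Css × CL = 10.4 × 6.952 = 72.30 mg/h

72.3 mg/h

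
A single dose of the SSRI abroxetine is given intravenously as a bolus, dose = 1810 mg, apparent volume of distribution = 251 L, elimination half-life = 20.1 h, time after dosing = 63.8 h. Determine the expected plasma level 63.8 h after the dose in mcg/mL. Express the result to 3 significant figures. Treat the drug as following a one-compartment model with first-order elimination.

0.799 mcg/mL

C₀ = Dose / Vd = 1810 / 251 = 7.211 mg/L
k = ln2 / t½ = 0.693147 / 20.1 = 0.03448 h⁻¹
C = C₀ · e^(−k·t) = 7.211 × e^(−0.03448 × 63.8)
  = 7.211 × 0.1108 = 0.7990 mg/L
(0.7990 mg/L = 0.7990 mcg/mL)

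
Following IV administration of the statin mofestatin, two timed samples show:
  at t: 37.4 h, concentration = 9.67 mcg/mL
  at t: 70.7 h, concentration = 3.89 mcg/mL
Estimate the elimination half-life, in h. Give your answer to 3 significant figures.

k = ln(C₁/C₂) / (t₂ − t₁) = ln(9.67/3.89) / (70.7 − 37.4)
  = 0.9106 / 33.30 = 0.02735 h⁻¹
t½ = ln2 / k = 0.693147 / 0.02735 = 25.34 h

25.3 h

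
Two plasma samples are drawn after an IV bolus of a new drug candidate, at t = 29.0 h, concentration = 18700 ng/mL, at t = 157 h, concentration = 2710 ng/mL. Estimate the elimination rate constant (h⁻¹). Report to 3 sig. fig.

0.0151 h⁻¹

k = ln(C₁/C₂) / (t₂ − t₁) = ln(18700/2710) / (157 − 29.0)
  = 1.932 / 128.0 = 0.01509 h⁻¹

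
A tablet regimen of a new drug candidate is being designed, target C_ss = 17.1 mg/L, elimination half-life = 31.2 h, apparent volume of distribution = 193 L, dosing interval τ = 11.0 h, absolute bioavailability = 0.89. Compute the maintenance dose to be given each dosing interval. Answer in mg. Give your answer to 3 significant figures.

906 mg

k = ln2 / t½ = 0.693147 / 31.2 = 0.02222 h⁻¹
CL = k × Vd = 0.02222 × 193 = 4.288 L/h
At steady state, F × (Dose/τ) = Css × CL.
Dose = Css × CL × τ / F = 17.1 × 4.288 × 11.0 / 0.89 = 906.3 mg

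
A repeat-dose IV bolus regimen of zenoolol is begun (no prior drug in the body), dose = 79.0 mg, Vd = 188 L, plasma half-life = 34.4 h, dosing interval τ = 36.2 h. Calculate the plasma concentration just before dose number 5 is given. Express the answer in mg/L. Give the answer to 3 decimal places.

0.370 mg/L

C₀ per dose = Dose / Vd = 79.0 / 188 = 0.4202 mg/L
k = ln2 / t½ = 0.693147 / 34.4 = 0.02015 h⁻¹
Fraction remaining after one interval: r = e^(−kτ) = e^(−0.02015 × 36.2) = 0.4822
Before dose 5, 4 doses have been given (aged 1τ, 2τ, 3τ, 4τ).
C_trough = C₀ × (r + r² + … + r^4) = C₀ × r(1−r^4)/(1−r)
        = 0.4202 × 0.4822 × (1 − 0.05406) / (1 − 0.4822) = 0.3702 mg/L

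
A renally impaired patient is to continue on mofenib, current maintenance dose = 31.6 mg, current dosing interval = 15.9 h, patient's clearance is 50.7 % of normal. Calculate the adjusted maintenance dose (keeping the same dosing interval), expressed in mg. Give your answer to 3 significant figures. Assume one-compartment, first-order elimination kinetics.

16.0 mg

To keep the same average steady-state level, dosing rate must scale with clearance.
CL ratio = 50.7 / 100 = 0.5070
New dose (same interval) = 31.6 × 0.5070 = 16.02 mg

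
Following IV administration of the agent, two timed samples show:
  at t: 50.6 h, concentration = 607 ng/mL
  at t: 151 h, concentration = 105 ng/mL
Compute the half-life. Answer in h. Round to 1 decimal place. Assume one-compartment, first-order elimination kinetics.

39.7 h

k = ln(C₁/C₂) / (t₂ − t₁) = ln(607/105) / (151 − 50.6)
  = 1.755 / 100.4 = 0.01748 h⁻¹
t½ = ln2 / k = 0.693147 / 0.01748 = 39.65 h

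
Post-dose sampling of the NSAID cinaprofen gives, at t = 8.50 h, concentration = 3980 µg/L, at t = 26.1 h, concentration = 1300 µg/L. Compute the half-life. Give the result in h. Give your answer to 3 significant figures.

k = ln(C₁/C₂) / (t₂ − t₁) = ln(3980/1300) / (26.1 − 8.50)
  = 1.119 / 17.60 = 0.06358 h⁻¹
t½ = ln2 / k = 0.693147 / 0.06358 = 10.90 h

10.9 h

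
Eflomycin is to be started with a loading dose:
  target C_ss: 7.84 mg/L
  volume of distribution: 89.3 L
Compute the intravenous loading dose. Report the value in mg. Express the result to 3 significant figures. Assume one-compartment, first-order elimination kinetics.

700 mg

LD = Css × Vd = 7.84 × 89.3 = 700.1 mg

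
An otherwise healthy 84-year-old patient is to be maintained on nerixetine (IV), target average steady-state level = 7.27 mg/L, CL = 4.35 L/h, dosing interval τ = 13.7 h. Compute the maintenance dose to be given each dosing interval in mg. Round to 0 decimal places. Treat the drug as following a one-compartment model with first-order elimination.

433 mg

At steady state, Dose/τ = Css × CL.
Dose = Css × CL × τ = 7.27 × 4.350 × 13.7 = 433.3 mg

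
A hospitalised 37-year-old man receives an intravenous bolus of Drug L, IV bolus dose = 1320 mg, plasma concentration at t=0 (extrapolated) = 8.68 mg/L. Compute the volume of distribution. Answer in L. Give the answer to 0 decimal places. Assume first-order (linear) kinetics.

152 L

Vd = Dose / C₀ = 1320 / 8.68 = 152.1 L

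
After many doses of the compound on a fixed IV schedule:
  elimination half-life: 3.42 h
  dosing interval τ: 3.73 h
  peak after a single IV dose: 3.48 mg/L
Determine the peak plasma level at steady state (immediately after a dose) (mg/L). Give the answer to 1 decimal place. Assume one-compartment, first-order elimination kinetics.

6.6 mg/L

k = ln2 / t½ = 0.693147 / 3.42 = 0.2027 h⁻¹
e^(−kτ) = e^(−0.2027 × 3.73) = 0.4695
Accumulation ratio R = 1 / (1 − e^(−kτ)) = 1 / (1 − 0.4695) = 1.885
Steady-state peak = C₀ × R = 3.48 × 1.885 = 6.560 mg/L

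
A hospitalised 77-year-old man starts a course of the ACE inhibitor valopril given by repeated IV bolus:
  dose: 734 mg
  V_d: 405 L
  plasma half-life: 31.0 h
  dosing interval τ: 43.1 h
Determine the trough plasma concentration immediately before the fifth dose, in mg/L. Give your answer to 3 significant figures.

C₀ per dose = Dose / Vd = 734 / 405 = 1.812 mg/L
k = ln2 / t½ = 0.693147 / 31.0 = 0.02236 h⁻¹
Fraction remaining after one interval: r = e^(−kτ) = e^(−0.02236 × 43.1) = 0.3815
Before dose 5, 4 doses have been given (aged 1τ, 2τ, 3τ, 4τ).
C_trough = C₀ × (r + r² + … + r^4) = C₀ × r(1−r^4)/(1−r)
        = 1.812 × 0.3815 × (1 − 0.02118) / (1 − 0.3815) = 1.094 mg/L

1.09 mg/L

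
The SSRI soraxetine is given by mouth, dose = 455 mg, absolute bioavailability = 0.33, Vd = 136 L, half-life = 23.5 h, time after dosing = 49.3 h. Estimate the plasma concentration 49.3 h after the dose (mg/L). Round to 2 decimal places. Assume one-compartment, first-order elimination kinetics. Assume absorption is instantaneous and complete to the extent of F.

Amount reaching circulation = F × Dose = 0.33 × 455.0 = 150.2 mg
C₀ = F·Dose / Vd = 150.2 / 136 = 1.104 mg/L
k = ln2 / t½ = 0.693147 / 23.5 = 0.02950 h⁻¹
C = C₀ · e^(−k·t) = 1.104 × e^(−0.02950 × 49.3)
  = 1.104 × 0.2336 = 0.2579 mg/L

0.26 mg/L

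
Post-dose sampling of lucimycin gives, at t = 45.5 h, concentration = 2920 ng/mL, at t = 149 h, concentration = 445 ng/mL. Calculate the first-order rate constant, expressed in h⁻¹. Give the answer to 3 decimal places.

0.018 h⁻¹

k = ln(C₁/C₂) / (t₂ − t₁) = ln(2920/445) / (149 − 45.5)
  = 1.881 / 103.5 = 0.01817 h⁻¹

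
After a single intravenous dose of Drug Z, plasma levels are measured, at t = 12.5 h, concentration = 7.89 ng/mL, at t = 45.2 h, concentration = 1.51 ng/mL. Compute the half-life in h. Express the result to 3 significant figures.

13.7 h

k = ln(C₁/C₂) / (t₂ − t₁) = ln(7.89/1.51) / (45.2 − 12.5)
  = 1.653 / 32.70 = 0.05055 h⁻¹
t½ = ln2 / k = 0.693147 / 0.05055 = 13.71 h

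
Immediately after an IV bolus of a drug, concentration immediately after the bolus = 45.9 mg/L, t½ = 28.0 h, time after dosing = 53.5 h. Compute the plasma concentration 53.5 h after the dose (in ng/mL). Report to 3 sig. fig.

12200 ng/mL

k = ln2 / t½ = 0.693147 / 28.0 = 0.02476 h⁻¹
C = C₀ · e^(−k·t) = 45.90 × e^(−0.02476 × 53.5)
  = 45.90 × 0.2659 = 12.20 mg/L
Convert: 12.20 mg/L × 1000 = 12200 ng/mL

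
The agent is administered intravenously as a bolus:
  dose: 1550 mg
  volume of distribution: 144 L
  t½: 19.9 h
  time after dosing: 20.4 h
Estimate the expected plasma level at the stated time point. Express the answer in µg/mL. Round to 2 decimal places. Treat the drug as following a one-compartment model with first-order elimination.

C₀ = Dose / Vd = 1550 / 144 = 10.76 mg/L
k = ln2 / t½ = 0.693147 / 19.9 = 0.03483 h⁻¹
C = C₀ · e^(−k·t) = 10.76 × e^(−0.03483 × 20.4)
  = 10.76 × 0.4914 = 5.287 mg/L
(5.287 mg/L = 5.287 µg/mL)

5.29 µg/mL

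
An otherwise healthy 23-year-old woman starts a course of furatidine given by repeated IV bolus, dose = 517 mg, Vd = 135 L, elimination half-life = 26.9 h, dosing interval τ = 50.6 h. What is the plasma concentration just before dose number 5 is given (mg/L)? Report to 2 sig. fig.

1.4 mg/L

C₀ per dose = Dose / Vd = 517 / 135 = 3.830 mg/L
k = ln2 / t½ = 0.693147 / 26.9 = 0.02577 h⁻¹
Fraction remaining after one interval: r = e^(−kτ) = e^(−0.02577 × 50.6) = 0.2715
Before dose 5, 4 doses have been given (aged 1τ, 2τ, 3τ, 4τ).
C_trough = C₀ × (r + r² + … + r^4) = C₀ × r(1−r^4)/(1−r)
        = 3.830 × 0.2715 × (1 − 0.005433) / (1 − 0.2715) = 1.420 mg/L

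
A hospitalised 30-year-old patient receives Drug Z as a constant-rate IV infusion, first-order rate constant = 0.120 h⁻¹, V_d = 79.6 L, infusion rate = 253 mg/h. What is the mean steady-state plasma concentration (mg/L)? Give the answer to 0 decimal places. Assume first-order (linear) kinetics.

CL = k × Vd = 0.1200 × 79.6 = 9.552 L/h
At steady state Css = R₀ / CL = 253 / 9.552 = 26.49 mg/L

26 mg/L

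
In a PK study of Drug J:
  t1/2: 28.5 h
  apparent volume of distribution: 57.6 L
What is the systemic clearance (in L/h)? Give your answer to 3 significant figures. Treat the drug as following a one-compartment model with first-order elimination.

1.40 L/h

k = ln2 / t½ = 0.693147 / 28.5 = 0.02432 h⁻¹
CL = k × Vd = 0.02432 × 57.6 = 1.401 L/h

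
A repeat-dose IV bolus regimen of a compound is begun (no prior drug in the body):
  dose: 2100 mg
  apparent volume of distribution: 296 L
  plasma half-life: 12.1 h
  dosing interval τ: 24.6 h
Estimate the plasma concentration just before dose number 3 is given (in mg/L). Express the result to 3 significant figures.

2.16 mg/L

C₀ per dose = Dose / Vd = 2100 / 296 = 7.095 mg/L
k = ln2 / t½ = 0.693147 / 12.1 = 0.05728 h⁻¹
Fraction remaining after one interval: r = e^(−kτ) = e^(−0.05728 × 24.6) = 0.2444
Before dose 3, 2 doses have been given (aged 1τ, 2τ).
C_trough = C₀ × (r + r²) = 7.095 × (0.2444 + 0.05973) = 2.158 mg/L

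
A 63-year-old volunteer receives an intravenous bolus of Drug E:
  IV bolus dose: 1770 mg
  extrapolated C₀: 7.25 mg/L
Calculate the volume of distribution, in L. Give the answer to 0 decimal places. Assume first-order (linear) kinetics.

Vd = Dose / C₀ = 1770 / 7.25 = 244.1 L

244 L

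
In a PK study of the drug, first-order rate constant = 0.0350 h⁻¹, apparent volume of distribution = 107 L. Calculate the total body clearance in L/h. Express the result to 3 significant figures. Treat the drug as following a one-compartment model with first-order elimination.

3.75 L/h

CL = k × Vd = 0.0350 × 107 = 3.745 L/h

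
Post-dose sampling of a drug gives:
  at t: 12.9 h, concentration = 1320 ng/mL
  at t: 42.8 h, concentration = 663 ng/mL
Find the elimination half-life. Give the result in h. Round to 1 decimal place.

30.1 h

k = ln(C₁/C₂) / (t₂ − t₁) = ln(1320/663) / (42.8 − 12.9)
  = 0.6886 / 29.90 = 0.02303 h⁻¹
t½ = ln2 / k = 0.693147 / 0.02303 = 30.10 h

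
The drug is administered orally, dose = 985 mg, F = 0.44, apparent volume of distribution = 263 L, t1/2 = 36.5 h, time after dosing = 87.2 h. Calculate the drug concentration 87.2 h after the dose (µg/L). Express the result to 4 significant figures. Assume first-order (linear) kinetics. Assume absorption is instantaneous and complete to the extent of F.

314.6 µg/L

Amount reaching circulation = F × Dose = 0.44 × 985.0 = 433.4 mg
C₀ = F·Dose / Vd = 433.4 / 263 = 1.648 mg/L
k = ln2 / t½ = 0.693147 / 36.5 = 0.01899 h⁻¹
C = C₀ · e^(−k·t) = 1.648 × e^(−0.01899 × 87.2)
  = 1.648 × 0.1909 = 0.3146 mg/L
Convert: 0.3146 mg/L × 1000 = 314.6 µg/L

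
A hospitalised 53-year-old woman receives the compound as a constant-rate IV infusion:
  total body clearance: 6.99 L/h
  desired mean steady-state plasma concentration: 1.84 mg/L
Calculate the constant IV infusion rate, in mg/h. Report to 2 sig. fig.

13 mg/h

At steady state, infusion rate R₀ = Css × CL = 1.84 × 6.990 = 12.86 mg/h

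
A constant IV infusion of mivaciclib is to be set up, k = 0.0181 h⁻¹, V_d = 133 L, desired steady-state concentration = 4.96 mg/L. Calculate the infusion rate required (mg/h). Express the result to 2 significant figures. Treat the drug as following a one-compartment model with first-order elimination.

CL = k × Vd = 0.01810 × 133 = 2.407 L/h
At steady state, infusion rate R₀ = Css × CL = 4.96 × 2.407 = 11.94 mg/h

12 mg/h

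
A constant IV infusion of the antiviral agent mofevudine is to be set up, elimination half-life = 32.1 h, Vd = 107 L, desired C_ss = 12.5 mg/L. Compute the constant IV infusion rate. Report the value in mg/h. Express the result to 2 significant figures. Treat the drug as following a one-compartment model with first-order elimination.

k = ln2 / t½ = 0.693147 / 32.1 = 0.02159 h⁻¹
CL = k × Vd = 0.02159 × 107 = 2.310 L/h
At steady state, infusion rate R₀ = Css × CL = 12.5 × 2.310 = 28.88 mg/h

29 mg/h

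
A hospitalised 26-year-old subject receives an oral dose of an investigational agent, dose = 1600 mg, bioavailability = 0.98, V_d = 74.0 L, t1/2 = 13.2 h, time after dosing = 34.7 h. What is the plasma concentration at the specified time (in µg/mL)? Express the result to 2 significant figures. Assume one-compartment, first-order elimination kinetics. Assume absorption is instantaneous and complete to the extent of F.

3.4 µg/mL

Amount reaching circulation = F × Dose = 0.98 × 1600 = 1568 mg
C₀ = F·Dose / Vd = 1568 / 74.0 = 21.19 mg/L
k = ln2 / t½ = 0.693147 / 13.2 = 0.05251 h⁻¹
C = C₀ · e^(−k·t) = 21.19 × e^(−0.05251 × 34.7)
  = 21.19 × 0.1617 = 3.426 mg/L
(3.426 mg/L = 3.426 µg/mL)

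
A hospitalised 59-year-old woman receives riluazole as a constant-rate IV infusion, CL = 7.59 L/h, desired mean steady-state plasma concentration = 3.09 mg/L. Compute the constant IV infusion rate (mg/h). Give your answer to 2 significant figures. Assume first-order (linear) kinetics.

At steady state, infusion rate R₀ = Css × CL = 3.09 × 7.590 = 23.45 mg/h

23 mg/h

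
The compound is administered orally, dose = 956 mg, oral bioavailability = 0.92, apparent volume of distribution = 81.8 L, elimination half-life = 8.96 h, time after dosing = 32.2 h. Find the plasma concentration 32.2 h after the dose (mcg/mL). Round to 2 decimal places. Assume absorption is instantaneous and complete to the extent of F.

0.89 mcg/mL

Amount reaching circulation = F × Dose = 0.92 × 956.0 = 879.5 mg
C₀ = F·Dose / Vd = 879.5 / 81.8 = 10.75 mg/L
k = ln2 / t½ = 0.693147 / 8.96 = 0.07736 h⁻¹
C = C₀ · e^(−k·t) = 10.75 × e^(−0.07736 × 32.2)
  = 10.75 × 0.08283 = 0.8904 mg/L
(0.8904 mg/L = 0.8904 mcg/mL)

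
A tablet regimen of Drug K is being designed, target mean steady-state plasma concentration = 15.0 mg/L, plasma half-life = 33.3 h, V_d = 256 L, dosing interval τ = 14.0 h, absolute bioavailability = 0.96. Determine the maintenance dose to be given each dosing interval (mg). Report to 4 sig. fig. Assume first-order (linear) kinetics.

k = ln2 / t½ = 0.693147 / 33.3 = 0.02082 h⁻¹
CL = k × Vd = 0.02082 × 256 = 5.330 L/h
At steady state, F × (Dose/τ) = Css × CL.
Dose = Css × CL × τ / F = 15.0 × 5.330 × 14.0 / 0.96 = 1166 mg

1166 mg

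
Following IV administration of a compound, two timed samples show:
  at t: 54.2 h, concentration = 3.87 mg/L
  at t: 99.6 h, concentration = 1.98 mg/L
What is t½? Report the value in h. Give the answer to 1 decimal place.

k = ln(C₁/C₂) / (t₂ − t₁) = ln(3.87/1.98) / (99.6 − 54.2)
  = 0.6702 / 45.40 = 0.01476 h⁻¹
t½ = ln2 / k = 0.693147 / 0.01476 = 46.96 h

47.0 h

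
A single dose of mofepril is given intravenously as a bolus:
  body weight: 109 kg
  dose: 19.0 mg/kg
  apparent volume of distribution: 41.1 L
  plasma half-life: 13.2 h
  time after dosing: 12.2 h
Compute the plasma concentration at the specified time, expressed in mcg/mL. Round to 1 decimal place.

26.6 mcg/mL

Total dose = 19.0 × 109 = 2071 mg
C₀ = Dose / Vd = 2071 / 41.1 = 50.39 mg/L
k = ln2 / t½ = 0.693147 / 13.2 = 0.05251 h⁻¹
C = C₀ · e^(−k·t) = 50.39 × e^(−0.05251 × 12.2)
  = 50.39 × 0.5270 = 26.56 mg/L
(26.56 mg/L = 26.56 mcg/mL)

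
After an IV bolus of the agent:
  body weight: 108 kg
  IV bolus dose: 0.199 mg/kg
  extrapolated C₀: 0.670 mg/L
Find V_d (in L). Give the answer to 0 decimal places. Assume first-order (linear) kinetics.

Dose = 0.199 × 108 = 21.49 mg
Vd = Dose / C₀ = 21.49 / 0.670 = 32.07 L

32 L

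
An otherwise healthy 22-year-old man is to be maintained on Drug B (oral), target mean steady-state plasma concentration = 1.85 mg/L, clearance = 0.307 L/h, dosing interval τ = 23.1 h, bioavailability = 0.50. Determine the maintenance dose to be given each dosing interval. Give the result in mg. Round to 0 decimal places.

At steady state, F × (Dose/τ) = Css × CL.
Dose = Css × CL × τ / F = 1.85 × 0.3070 × 23.1 / 0.50 = 26.24 mg

26 mg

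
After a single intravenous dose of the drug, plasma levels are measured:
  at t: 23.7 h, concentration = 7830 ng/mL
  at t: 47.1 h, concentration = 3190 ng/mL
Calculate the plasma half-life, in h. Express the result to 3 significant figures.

k = ln(C₁/C₂) / (t₂ − t₁) = ln(7830/3190) / (47.1 − 23.7)
  = 0.8979 / 23.40 = 0.03837 h⁻¹
t½ = ln2 / k = 0.693147 / 0.03837 = 18.06 h

18.1 h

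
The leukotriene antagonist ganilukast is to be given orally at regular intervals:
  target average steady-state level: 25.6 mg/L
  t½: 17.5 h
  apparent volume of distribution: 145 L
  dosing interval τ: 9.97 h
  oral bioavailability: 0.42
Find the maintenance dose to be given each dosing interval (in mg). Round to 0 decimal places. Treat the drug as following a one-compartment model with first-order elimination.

3490 mg

k = ln2 / t½ = 0.693147 / 17.5 = 0.03961 h⁻¹
CL = k × Vd = 0.03961 × 145 = 5.743 L/h
At steady state, F × (Dose/τ) = Css × CL.
Dose = Css × CL × τ / F = 25.6 × 5.743 × 9.97 / 0.42 = 3490 mg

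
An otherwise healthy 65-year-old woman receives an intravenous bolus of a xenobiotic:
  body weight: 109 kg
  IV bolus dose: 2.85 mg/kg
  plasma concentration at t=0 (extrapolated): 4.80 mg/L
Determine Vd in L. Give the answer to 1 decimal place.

Dose = 2.85 × 109 = 310.7 mg
Vd = Dose / C₀ = 310.7 / 4.80 = 64.73 L

64.7 L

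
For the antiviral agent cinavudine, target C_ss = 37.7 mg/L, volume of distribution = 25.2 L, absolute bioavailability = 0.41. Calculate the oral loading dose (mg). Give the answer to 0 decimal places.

LD = Css × Vd / F = 37.7 × 25.2 / 0.41 = 2317 mg

2317 mg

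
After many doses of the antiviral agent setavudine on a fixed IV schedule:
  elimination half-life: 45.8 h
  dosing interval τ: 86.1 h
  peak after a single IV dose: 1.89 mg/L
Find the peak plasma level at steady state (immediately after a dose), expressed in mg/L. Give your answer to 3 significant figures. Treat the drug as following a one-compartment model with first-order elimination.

2.60 mg/L

k = ln2 / t½ = 0.693147 / 45.8 = 0.01513 h⁻¹
e^(−kτ) = e^(−0.01513 × 86.1) = 0.2718
Accumulation ratio R = 1 / (1 − e^(−kτ)) = 1 / (1 − 0.2718) = 1.373
Steady-state peak = C₀ × R = 1.89 × 1.373 = 2.595 mg/L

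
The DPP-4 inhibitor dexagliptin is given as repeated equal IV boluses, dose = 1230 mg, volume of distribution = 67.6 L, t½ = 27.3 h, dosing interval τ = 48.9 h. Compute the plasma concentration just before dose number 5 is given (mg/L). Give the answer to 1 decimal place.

7.3 mg/L

C₀ per dose = Dose / Vd = 1230 / 67.6 = 18.20 mg/L
k = ln2 / t½ = 0.693147 / 27.3 = 0.02539 h⁻¹
Fraction remaining after one interval: r = e^(−kτ) = e^(−0.02539 × 48.9) = 0.2889
Before dose 5, 4 doses have been given (aged 1τ, 2τ, 3τ, 4τ).
C_trough = C₀ × (r + r² + … + r^4) = C₀ × r(1−r^4)/(1−r)
        = 18.20 × 0.2889 × (1 − 0.006966) / (1 − 0.2889) = 7.343 mg/L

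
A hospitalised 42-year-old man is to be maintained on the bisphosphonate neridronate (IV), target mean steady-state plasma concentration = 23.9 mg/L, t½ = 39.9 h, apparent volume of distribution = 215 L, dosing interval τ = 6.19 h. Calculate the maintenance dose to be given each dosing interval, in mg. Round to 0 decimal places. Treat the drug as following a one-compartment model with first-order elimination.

k = ln2 / t½ = 0.693147 / 39.9 = 0.01737 h⁻¹
CL = k × Vd = 0.01737 × 215 = 3.735 L/h
At steady state, Dose/τ = Css × CL.
Dose = Css × CL × τ = 23.9 × 3.735 × 6.19 = 552.6 mg

553 mg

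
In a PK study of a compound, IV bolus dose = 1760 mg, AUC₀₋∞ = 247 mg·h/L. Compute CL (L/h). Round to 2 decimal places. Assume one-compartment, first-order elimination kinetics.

CL = Dose / AUC = 1760 / 247 = 7.126 L/h

7.13 L/h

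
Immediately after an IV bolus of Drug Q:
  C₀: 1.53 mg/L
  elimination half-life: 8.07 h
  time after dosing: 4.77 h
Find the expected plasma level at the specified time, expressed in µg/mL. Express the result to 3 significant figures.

1.02 µg/mL

k = ln2 / t½ = 0.693147 / 8.07 = 0.08589 h⁻¹
C = C₀ · e^(−k·t) = 1.530 × e^(−0.08589 × 4.77)
  = 1.530 × 0.6639 = 1.016 mg/L
(1.016 mg/L = 1.016 µg/mL)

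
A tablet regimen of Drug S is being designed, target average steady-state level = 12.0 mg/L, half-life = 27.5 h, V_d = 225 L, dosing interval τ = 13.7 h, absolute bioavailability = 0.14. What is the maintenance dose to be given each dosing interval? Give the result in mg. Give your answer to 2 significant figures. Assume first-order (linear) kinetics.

k = ln2 / t½ = 0.693147 / 27.5 = 0.02521 h⁻¹
CL = k × Vd = 0.02521 × 225 = 5.672 L/h
At steady state, F × (Dose/τ) = Css × CL.
Dose = Css × CL × τ / F = 12.0 × 5.672 × 13.7 / 0.14 = 6661 mg

6700 mg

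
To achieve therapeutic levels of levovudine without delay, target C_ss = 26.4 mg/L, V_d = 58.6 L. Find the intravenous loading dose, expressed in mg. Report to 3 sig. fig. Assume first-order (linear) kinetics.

LD = Css × Vd = 26.4 × 58.6 = 1547 mg

1550 mg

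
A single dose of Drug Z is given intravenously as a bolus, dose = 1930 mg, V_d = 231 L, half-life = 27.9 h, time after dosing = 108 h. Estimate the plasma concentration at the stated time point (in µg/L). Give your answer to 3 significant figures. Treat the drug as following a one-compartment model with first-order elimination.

C₀ = Dose / Vd = 1930 / 231 = 8.355 mg/L
k = ln2 / t½ = 0.693147 / 27.9 = 0.02484 h⁻¹
C = C₀ · e^(−k·t) = 8.355 × e^(−0.02484 × 108)
  = 8.355 × 0.06838 = 0.5713 mg/L
Convert: 0.5713 mg/L × 1000 = 571.3 µg/L

571 µg/L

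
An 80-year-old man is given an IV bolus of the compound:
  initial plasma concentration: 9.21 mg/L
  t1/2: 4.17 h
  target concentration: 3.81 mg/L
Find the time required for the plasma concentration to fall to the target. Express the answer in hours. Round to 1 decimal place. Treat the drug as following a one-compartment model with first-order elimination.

5.3 h

k = ln2 / t½ = 0.693147 / 4.17 = 0.1662 h⁻¹
t = ln(C₀ / C) / k = ln(9.210 / 3.81) / 0.1662
  = ln(2.417) / 0.1662 = 0.8825 / 0.1662 = 5.310 h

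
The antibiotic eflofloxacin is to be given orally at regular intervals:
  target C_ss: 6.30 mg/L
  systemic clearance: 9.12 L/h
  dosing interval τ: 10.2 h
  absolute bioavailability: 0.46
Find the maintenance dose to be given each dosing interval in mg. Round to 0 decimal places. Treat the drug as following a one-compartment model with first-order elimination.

At steady state, F × (Dose/τ) = Css × CL.
Dose = Css × CL × τ / F = 6.30 × 9.120 × 10.2 / 0.46 = 1274 mg

1274 mg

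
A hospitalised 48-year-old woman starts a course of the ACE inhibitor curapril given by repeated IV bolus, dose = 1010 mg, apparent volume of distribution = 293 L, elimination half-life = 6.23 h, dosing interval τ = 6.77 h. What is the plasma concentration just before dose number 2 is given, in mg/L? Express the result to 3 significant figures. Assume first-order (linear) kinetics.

C₀ per dose = Dose / Vd = 1010 / 293 = 3.447 mg/L
k = ln2 / t½ = 0.693147 / 6.23 = 0.1113 h⁻¹
Fraction remaining after one interval: r = e^(−kτ) = e^(−0.1113 × 6.77) = 0.4707
Before dose 2, 1 dose has been given (aged 1τ).
C_trough = C₀ × r = 3.447 × 0.4707 = 1.623 mg/L

1.62 mg/L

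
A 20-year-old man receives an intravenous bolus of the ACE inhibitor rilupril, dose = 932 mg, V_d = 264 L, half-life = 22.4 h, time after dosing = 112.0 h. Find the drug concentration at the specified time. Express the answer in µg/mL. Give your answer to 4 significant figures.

C₀ = Dose / Vd = 932.0 / 264 = 3.530 mg/L
k = ln2 / t½ = 0.693147 / 22.4 = 0.03094 h⁻¹
t / t½ = 112.0 / 22.4 = 5 half-lives
C = C₀ × (1/2)^5 = 3.530 × 0.03125 = 0.1103 mg/L
(0.1103 mg/L = 0.1103 µg/mL)

0.1103 µg/mL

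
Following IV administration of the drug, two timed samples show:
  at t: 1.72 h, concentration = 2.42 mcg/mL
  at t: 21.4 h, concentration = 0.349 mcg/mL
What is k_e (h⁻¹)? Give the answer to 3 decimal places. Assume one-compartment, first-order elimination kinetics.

k = ln(C₁/C₂) / (t₂ − t₁) = ln(2.42/0.349) / (21.4 − 1.72)
  = 1.936 / 19.68 = 0.09837 h⁻¹

0.098 h⁻¹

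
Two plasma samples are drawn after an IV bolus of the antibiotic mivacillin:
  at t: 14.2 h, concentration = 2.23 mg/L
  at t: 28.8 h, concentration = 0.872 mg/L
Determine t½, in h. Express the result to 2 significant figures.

11 h

k = ln(C₁/C₂) / (t₂ − t₁) = ln(2.23/0.872) / (28.8 − 14.2)
  = 0.9390 / 14.60 = 0.06432 h⁻¹
t½ = ln2 / k = 0.693147 / 0.06432 = 10.78 h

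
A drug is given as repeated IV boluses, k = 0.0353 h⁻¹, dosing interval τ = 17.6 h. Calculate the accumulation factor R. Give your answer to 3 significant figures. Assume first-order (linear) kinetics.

2.16

e^(−kτ) = e^(−0.03530 × 17.6) = 0.5373
Accumulation ratio R = 1 / (1 − e^(−kτ)) = 1 / (1 − 0.5373) = 2.161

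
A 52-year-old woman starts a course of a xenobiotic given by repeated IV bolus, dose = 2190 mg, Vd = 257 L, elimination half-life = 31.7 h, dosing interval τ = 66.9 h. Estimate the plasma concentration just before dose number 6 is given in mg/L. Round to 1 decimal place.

C₀ per dose = Dose / Vd = 2190 / 257 = 8.521 mg/L
k = ln2 / t½ = 0.693147 / 31.7 = 0.02187 h⁻¹
Fraction remaining after one interval: r = e^(−kτ) = e^(−0.02187 × 66.9) = 0.2315
Before dose 6, 5 doses have been given (aged 1τ, 2τ, 3τ, 4τ, 5τ).
C_trough = C₀ × (r + r² + … + r^5) = C₀ × r(1−r^5)/(1−r)
        = 8.521 × 0.2315 × (1 − 0.0006649) / (1 − 0.2315) = 2.565 mg/L

2.6 mg/L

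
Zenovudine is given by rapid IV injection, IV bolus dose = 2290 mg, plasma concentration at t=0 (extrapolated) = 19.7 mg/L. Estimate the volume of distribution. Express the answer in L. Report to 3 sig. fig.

Vd = Dose / C₀ = 2290 / 19.7 = 116.2 L

116 L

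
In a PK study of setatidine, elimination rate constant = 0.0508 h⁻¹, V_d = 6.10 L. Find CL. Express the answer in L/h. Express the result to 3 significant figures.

CL = k × Vd = 0.0508 × 6.10 = 0.3099 L/h

0.310 L/h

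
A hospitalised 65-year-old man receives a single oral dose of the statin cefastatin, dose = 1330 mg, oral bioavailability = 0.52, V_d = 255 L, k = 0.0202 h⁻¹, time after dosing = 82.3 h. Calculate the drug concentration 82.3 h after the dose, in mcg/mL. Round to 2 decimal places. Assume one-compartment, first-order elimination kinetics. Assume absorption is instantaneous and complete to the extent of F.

Amount reaching circulation = F × Dose = 0.52 × 1330 = 691.6 mg
C₀ = F·Dose / Vd = 691.6 / 255 = 2.712 mg/L
C = C₀ · e^(−k·t) = 2.712 × e^(−0.02020 × 82.3)
  = 2.712 × 0.1897 = 0.5145 mg/L
(0.5145 mg/L = 0.5145 mcg/mL)

0.51 mcg/mL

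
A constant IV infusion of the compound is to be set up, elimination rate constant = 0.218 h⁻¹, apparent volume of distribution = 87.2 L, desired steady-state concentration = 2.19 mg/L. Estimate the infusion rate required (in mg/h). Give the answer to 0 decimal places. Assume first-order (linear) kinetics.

CL = k × Vd = 0.2180 × 87.2 = 19.01 L/h
At steady state, infusion rate R₀ = Css × CL = 2.19 × 19.01 = 41.63 mg/h

42 mg/h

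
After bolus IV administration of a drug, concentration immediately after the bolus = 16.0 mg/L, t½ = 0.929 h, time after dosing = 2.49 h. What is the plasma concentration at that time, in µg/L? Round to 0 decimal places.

2496 µg/L

k = ln2 / t½ = 0.693147 / 0.929 = 0.7461 h⁻¹
C = C₀ · e^(−k·t) = 16.00 × e^(−0.7461 × 2.49)
  = 16.00 × 0.1560 = 2.496 mg/L
Convert: 2.496 mg/L × 1000 = 2496 µg/L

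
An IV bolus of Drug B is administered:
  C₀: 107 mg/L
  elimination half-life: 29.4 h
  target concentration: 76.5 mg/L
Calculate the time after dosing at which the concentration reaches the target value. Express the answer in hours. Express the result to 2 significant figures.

k = ln2 / t½ = 0.693147 / 29.4 = 0.02358 h⁻¹
t = ln(C₀ / C) / k = ln(107.0 / 76.5) / 0.02358
  = ln(1.399) / 0.02358 = 0.3358 / 0.02358 = 14.24 h

14 h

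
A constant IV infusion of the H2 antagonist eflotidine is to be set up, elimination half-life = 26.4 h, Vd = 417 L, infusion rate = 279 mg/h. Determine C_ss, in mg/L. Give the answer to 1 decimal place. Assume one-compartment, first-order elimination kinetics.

k = ln2 / t½ = 0.693147 / 26.4 = 0.02626 h⁻¹
CL = k × Vd = 0.02626 × 417 = 10.95 L/h
At steady state Css = R₀ / CL = 279 / 10.95 = 25.48 mg/L

25.5 mg/L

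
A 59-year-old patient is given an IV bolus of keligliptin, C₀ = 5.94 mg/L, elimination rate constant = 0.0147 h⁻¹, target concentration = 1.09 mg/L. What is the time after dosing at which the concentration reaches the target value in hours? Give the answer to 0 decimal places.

t = ln(C₀ / C) / k = ln(5.940 / 1.09) / 0.01470
  = ln(5.450) / 0.01470 = 1.696 / 0.01470 = 115.4 h

115 h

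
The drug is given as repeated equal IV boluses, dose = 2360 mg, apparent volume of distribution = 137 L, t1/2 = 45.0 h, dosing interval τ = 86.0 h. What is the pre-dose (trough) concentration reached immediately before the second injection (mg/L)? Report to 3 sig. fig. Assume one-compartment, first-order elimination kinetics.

C₀ per dose = Dose / Vd = 2360 / 137 = 17.23 mg/L
k = ln2 / t½ = 0.693147 / 45.0 = 0.01540 h⁻¹
Fraction remaining after one interval: r = e^(−kτ) = e^(−0.01540 × 86.0) = 0.2660
Before dose 2, 1 dose has been given (aged 1τ).
C_trough = C₀ × r = 17.23 × 0.2660 = 4.583 mg/L

4.58 mg/L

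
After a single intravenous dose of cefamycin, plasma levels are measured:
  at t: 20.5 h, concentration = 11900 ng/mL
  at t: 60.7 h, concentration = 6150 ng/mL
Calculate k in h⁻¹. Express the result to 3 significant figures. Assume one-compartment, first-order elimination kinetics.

0.0164 h⁻¹

k = ln(C₁/C₂) / (t₂ − t₁) = ln(11900/6150) / (60.7 − 20.5)
  = 0.6601 / 40.20 = 0.01642 h⁻¹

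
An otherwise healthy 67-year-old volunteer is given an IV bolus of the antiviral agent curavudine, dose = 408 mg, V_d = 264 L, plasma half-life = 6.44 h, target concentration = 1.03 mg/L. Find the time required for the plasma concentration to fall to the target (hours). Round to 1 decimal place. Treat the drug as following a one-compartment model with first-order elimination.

C₀ = Dose / Vd = 408.0 / 264 = 1.545 mg/L
k = ln2 / t½ = 0.693147 / 6.44 = 0.1076 h⁻¹
t = ln(C₀ / C) / k = ln(1.545 / 1.03) / 0.1076
  = ln(1.500) / 0.1076 = 0.4055 / 0.1076 = 3.769 h

3.8 h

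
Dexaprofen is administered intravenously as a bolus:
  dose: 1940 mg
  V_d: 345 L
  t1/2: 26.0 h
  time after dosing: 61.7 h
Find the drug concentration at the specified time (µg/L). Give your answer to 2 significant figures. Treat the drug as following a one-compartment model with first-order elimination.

C₀ = Dose / Vd = 1940 / 345 = 5.623 mg/L
k = ln2 / t½ = 0.693147 / 26.0 = 0.02666 h⁻¹
C = C₀ · e^(−k·t) = 5.623 × e^(−0.02666 × 61.7)
  = 5.623 × 0.1930 = 1.085 mg/L
Convert: 1.085 mg/L × 1000 = 1085 µg/L

1100 µg/L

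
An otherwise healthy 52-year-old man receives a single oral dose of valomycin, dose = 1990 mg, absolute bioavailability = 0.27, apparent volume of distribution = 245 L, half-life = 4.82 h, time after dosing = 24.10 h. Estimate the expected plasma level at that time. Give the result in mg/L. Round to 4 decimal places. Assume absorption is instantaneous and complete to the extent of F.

0.0685 mg/L

Amount reaching circulation = F × Dose = 0.27 × 1990 = 537.3 mg
C₀ = F·Dose / Vd = 537.3 / 245 = 2.193 mg/L
k = ln2 / t½ = 0.693147 / 4.82 = 0.1438 h⁻¹
t / t½ = 24.10 / 4.82 = 5 half-lives
C = C₀ × (1/2)^5 = 2.193 × 0.03125 = 0.06853 mg/L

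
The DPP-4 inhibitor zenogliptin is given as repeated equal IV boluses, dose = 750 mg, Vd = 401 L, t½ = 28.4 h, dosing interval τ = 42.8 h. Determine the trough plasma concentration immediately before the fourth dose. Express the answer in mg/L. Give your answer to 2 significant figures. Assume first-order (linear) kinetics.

0.97 mg/L

C₀ per dose = Dose / Vd = 750 / 401 = 1.870 mg/L
k = ln2 / t½ = 0.693147 / 28.4 = 0.02441 h⁻¹
Fraction remaining after one interval: r = e^(−kτ) = e^(−0.02441 × 42.8) = 0.3518
Before dose 4, 3 doses have been given (aged 1τ, 2τ, 3τ).
C_trough = C₀ × (r + r² + … + r^3) = C₀ × r(1−r^3)/(1−r)
        = 1.870 × 0.3518 × (1 − 0.04354) / (1 − 0.3518) = 0.9707 mg/L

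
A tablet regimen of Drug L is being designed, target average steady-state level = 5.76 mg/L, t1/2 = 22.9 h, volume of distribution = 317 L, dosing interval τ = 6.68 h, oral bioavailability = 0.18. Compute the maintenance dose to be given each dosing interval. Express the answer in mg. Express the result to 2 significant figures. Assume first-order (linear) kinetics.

k = ln2 / t½ = 0.693147 / 22.9 = 0.03027 h⁻¹
CL = k × Vd = 0.03027 × 317 = 9.596 L/h
At steady state, F × (Dose/τ) = Css × CL.
Dose = Css × CL × τ / F = 5.76 × 9.596 × 6.68 / 0.18 = 2051 mg

2100 mg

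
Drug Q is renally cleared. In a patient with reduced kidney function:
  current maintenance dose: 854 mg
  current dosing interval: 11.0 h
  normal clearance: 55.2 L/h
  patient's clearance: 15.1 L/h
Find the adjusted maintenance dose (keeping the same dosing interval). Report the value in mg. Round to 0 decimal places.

234 mg

To keep the same average steady-state level, dosing rate must scale with clearance.
CL ratio = 15.1 / 55.2 = 0.2736
New dose (same interval) = 854 × 0.2736 = 233.7 mg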